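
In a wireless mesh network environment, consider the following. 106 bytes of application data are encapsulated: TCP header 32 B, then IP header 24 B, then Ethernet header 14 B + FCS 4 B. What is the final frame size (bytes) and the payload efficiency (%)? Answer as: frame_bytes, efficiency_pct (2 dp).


TCP segment = 106 + 32 = 138 B
IP packet = 138 + 24 = 162 B
Ethernet frame = 162 + 14 + 4 = 180 B
Efficiency = app / frame = 106 / 180 = 0.588889 = 58.8889% -> 58.89% (2 dp)

180, 58.89


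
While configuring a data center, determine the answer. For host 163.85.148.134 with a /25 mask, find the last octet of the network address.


Given: IP = 163.85.148.134, prefix = /25
Subnet mask = 255.255.255.128
Last octet of IP: 134
Last octet of mask: 128
Network last octet = 134 AND 128 = 128

128


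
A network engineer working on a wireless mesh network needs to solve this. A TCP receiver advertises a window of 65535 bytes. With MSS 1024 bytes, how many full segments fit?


Given: RWND = 65535 bytes, MSS = 1024 bytes
Full segments = floor(RWND / MSS)
Full segments = floor(65535 / 1024)
Full segments = floor(63.999) = 63

63


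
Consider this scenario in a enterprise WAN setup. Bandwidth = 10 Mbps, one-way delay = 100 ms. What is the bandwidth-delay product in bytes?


Given: bandwidth = 10 Mbps, delay = 100 ms
BDP in bits = 10 * 10^6 * 100 / 1000
BDP in bits = 1000000
BDP in bytes = 1000000 / 8 = 125000

125000


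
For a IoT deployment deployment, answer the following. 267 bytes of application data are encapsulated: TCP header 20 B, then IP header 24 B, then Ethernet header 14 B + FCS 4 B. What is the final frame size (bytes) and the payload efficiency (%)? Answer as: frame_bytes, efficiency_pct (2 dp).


TCP segment = 267 + 20 = 287 B
IP packet = 287 + 24 = 311 B
Ethernet frame = 311 + 14 + 4 = 329 B
Efficiency = app / frame = 267 / 329 = 0.811550 = 81.1550% -> 81.16% (2 dp)

329, 81.16


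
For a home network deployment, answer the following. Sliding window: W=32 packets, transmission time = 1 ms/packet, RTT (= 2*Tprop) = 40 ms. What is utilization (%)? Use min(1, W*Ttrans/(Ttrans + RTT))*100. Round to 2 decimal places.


Given: W = 32, Ttrans = 1 ms, RTT = 40 ms (= 2 * Tprop, Tprop = 20 ms)
Cycle time = Ttrans + RTT = 1 + 40 = 41 ms (first packet sent until its ACK returns)
W * Ttrans = 32 * 1 = 32 ms of sending per cycle
W * Ttrans / (Ttrans + RTT) = 32 / 41 = 0.780488
U = min(1, 0.780488) = 0.780488
U% = 78.05%

78.05


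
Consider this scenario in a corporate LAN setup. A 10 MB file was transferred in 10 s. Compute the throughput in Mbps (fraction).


Given: file = 10 MB, time = 10 s
File in Mb = 10 * 8 = 80 Mb
Throughput = 80 / 10 Mbps
Throughput = 8 Mbps

8


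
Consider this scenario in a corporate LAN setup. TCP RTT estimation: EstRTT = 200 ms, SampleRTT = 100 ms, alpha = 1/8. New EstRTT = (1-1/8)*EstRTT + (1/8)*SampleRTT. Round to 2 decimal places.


Given: EstRTT = 200 ms, SampleRTT = 100 ms, alpha = 1/8
New EstRTT = (1 - alpha) * EstRTT + alpha * SampleRTT
(7/8) * 200 = 175
(1/8) * 100 = 12.5
New EstRTT = 175 + 12.5 = 187.5 ms -> 187.50 ms (2 dp)

187.50


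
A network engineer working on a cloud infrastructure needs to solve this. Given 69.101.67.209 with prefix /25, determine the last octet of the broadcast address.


Given: IP = 69.101.67.209, prefix = /25
Host bits = 32 - 25 = 7
Network last octet = 209 AND mask = 128
Host part size = 2^7 - 1 = 127
Broadcast last octet = 128 OR 127 = 255

255


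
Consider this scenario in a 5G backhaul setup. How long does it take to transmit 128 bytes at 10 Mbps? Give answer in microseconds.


Given: packet = 128 bytes, bandwidth = 10 Mbps
Packet in bits = 128 * 8 = 1024 bits
Bandwidth = 10 * 10^6 = 10000000 bps
Time = 1024 / 10000000 seconds
Time in us = 1024 * 10^6 / 10000000 = 102.4

102.4


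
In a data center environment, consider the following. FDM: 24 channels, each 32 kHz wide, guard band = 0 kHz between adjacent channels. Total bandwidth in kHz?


Given: 24 channels, 32 kHz each, guard = 0 kHz
Channel bandwidth = 24 * 32 = 768 kHz
Guard bands = 23 gaps * 0 kHz = 0 kHz
Total = 768 + 0 = 768 kHz

768


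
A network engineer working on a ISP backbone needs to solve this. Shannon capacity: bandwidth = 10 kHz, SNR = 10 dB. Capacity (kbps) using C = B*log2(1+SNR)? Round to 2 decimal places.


Given: B = 10 kHz, SNR = 10 dB
SNR linear = 10^(10/10) = 10
1 + SNR = 11
log2(11) = 3.4594316186
C = 10 * 1000 * 3.4594316186 = 34594.3162 bps
C = 34.594316 kbps -> 34.59 kbps (2 dp)

34.59


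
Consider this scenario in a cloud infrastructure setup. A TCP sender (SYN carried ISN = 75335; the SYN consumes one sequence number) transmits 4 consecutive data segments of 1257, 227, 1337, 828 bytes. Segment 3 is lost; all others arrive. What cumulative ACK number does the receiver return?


SYN uses sequence number 75335; first data byte = ISN + 1 = 75336.
Segment 1: SEQ = 75336, len = 1257 B, covers [75336, 76592]
Segment 2: SEQ = 76593, len = 227 B, covers [76593, 76819]
Segment 3: SEQ = 76820, len = 1337 B, covers [76820, 78156] [LOST]
Segment 4: SEQ = 78157, len = 828 B, covers [78157, 78984]
In-order data received: bytes [75336, 76819] (segments 1..2).
Segment 3 missing -> gap begins at byte 76820; later segments buffered out of order.
Cumulative ACK = next expected in-order byte = 75336 + 1257 + 227 = 76820

76820


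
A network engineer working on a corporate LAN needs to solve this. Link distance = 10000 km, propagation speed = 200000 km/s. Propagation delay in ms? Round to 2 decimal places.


Given: distance = 10000 km, speed = 200000 km/s
Delay = distance / speed = 10000 / 200000 seconds
Delay in ms = 10000 * 1000 / 200000
Delay = 50.0000 ms
Rounded to 2 dp = 50.00 ms

50.00


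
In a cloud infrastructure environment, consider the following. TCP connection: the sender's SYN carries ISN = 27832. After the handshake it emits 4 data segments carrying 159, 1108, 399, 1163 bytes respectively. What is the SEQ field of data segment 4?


The SYN occupies sequence number ISN = 27832, so the first data byte is ISN + 1 = 27833.
SEQ of data segment i = (ISN + 1) + sum of payload sizes of segments 1..i-1.
Segment 1: SEQ = 27833, payload = 159 bytes
Segment 2: SEQ = 27992, payload = 1108 bytes
Segment 3: SEQ = 29100, payload = 399 bytes
Segment 4: SEQ = 29499, payload = 1163 bytes
SEQ of segment 4 = 27833 + 159 + 1108 + 399 = 29499

29499


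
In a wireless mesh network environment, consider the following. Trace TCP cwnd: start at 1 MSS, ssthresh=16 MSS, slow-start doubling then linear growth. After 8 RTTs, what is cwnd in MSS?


RTT 0: cwnd = 1 MSS (initial)
RTT 1: cwnd = 2 MSS (slow start, doubled)
RTT 2: cwnd = 4 MSS (slow start, doubled)
RTT 3: cwnd = 8 MSS (slow start, doubled)
RTT 4: cwnd = 16 MSS (slow start, doubled)
RTT 5: cwnd = 17 MSS (congestion avoidance, +1)
RTT 6: cwnd = 18 MSS (congestion avoidance, +1)
RTT 7: cwnd = 19 MSS (congestion avoidance, +1)
RTT 8: cwnd = 20 MSS (congestion avoidance, +1)

20


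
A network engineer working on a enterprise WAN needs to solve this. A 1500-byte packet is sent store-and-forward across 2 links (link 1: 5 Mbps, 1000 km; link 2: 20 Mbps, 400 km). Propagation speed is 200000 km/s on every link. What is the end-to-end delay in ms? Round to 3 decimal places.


Packet = 1500 bytes = 12000 bits. Store-and-forward: sum (t_trans + t_prop) per link.
Link 1: t_trans = 12000/(5*10^6) s = 2.4000 ms; t_prop = 1000/200000 s = 5.0000 ms; subtotal = 7.4000 ms
Link 2: t_trans = 12000/(20*10^6) s = 0.6000 ms; t_prop = 400/200000 s = 2.0000 ms; subtotal = 2.6000 ms
End-to-end = 7.4000 + 2.6000 = 10.0000 ms -> 10.000 ms (3 dp)

10.000


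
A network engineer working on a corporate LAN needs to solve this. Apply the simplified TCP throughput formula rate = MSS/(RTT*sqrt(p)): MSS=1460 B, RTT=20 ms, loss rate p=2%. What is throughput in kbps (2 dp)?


Given: MSS = 1460 bytes, RTT = 20 ms, loss = 2%
RTT in seconds = 20 / 1000 = 0.02
Loss rate = 2% = 0.02
sqrt(loss) = sqrt(0.02) = 0.141421356237
Throughput (bytes/s) = 1460 / (0.02 * 0.141421356237) = 516187.9503
Throughput (kbps) = 516187.9503 * 8 / 1000 = 4129.503602 -> 4129.50 kbps (2 dp)

4129.50


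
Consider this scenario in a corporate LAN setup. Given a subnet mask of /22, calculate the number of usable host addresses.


Given: subnet mask /22
Host bits = 32 - 22 = 10
Total addresses = 2^10 = 1024
Usable hosts = 1024 - 2 (network + broadcast) = 1022

1022


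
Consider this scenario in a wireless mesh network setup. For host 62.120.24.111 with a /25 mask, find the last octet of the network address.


Given: IP = 62.120.24.111, prefix = /25
Subnet mask = 255.255.255.128
Last octet of IP: 111
Last octet of mask: 128
Network last octet = 111 AND 128 = 0

0


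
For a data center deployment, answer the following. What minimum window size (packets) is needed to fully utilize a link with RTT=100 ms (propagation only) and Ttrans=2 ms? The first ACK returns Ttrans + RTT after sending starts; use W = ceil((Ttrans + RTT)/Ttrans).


Given: Ttrans = 2 ms, RTT = 100 ms (= 2 * Tprop, Tprop = 50 ms)
Time until first ACK returns = Ttrans + RTT = 2 + 100 = 102 ms
Need W * Ttrans >= Ttrans + RTT  ->  W >= (Ttrans + RTT) / Ttrans
(Ttrans + RTT) / Ttrans = 102 / 2 = 51
W_min = ceil(51) = 51

51


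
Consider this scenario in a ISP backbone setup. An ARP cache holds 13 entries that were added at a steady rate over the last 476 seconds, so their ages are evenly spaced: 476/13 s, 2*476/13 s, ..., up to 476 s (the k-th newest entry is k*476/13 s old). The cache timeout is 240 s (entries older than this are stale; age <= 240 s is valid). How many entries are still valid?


Ages are k * 476/13 s for k = 1..13 (spacing = 36.6154 s).
Entry k is valid iff k * 476/13 <= 240 iff k <= 13 * 240 / 476 = 6.5546
n_valid = floor(6.5546) = 6
(n_stale = 13 - 6 = 7)

6


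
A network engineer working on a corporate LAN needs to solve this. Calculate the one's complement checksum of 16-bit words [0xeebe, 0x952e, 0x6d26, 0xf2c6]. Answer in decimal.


Given words: [0xeebe, 0x952e, 0x6d26, 0xf2c6]
Step 1: Sum all words
Raw sum = 61118 + 38190 + 27942 + 62150 = 189400
Step 2: Fold carry: (58328 + 2) = 58330
One's complement = ~58330 & 0xFFFF = 7205

7205


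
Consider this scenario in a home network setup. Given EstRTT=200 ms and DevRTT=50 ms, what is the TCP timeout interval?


Given: EstRTT = 200 ms, DevRTT = 50 ms
Timeout = EstRTT + 4 * DevRTT
4 * DevRTT = 4 * 50 = 200
Timeout = 200 + 200 = 400 ms

400


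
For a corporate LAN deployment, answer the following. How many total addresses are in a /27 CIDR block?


Given: CIDR prefix /27
Host bits = 32 - 27 = 5
Total addresses = 2^5 = 32

32


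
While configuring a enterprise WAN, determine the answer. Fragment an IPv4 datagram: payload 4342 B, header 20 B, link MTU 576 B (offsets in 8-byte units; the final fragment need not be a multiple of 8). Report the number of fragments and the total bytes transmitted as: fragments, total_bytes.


Max data per non-final fragment = floor((MTU - header)/8)*8 = floor((576 - 20)/8)*8 = floor(556/8)*8 = 552 B
Final fragment needs no 8-byte alignment: it can carry up to MTU - header = 556 B
Non-final fragments needed = ceil((payload - 556) / 552) = ceil(3786/552) = ceil(6.8587) = 7
Number of fragments = 7 + 1 = 8
Fragment sizes (data): 7 * 552 B + 478 B (last, 478 <= 556 OK)
Total bytes sent = payload + n_frags * header = 4342 + 8*20 = 4342 + 160 = 4502 B

8, 4502


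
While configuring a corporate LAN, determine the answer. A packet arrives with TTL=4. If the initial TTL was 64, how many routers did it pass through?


Given: initial TTL = 64, received TTL = 4
Hops = initial TTL - received TTL
Hops = 64 - 4 = 60

60


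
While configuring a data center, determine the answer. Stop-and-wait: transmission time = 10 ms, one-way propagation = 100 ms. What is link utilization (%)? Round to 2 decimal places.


Given: Ttrans = 10 ms, Tprop = 100 ms
RTT = 2 * Tprop = 2 * 100 = 200 ms
U = Ttrans / (Ttrans + RTT)
U = 10 / (10 + 200)
U = 10 / 210 = 0.047619
U% = 4.76%

4.76


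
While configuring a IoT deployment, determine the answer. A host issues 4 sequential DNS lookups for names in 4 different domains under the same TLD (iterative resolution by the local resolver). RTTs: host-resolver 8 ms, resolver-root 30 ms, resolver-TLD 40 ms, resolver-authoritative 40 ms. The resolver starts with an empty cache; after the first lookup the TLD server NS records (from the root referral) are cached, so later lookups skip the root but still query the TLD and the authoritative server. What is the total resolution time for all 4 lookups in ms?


Lookup 1 (cold cache): local + root + TLD + auth = 8 + 30 + 40 + 40 = 118 ms
Lookups 2..4 (TLD NS cached -> skip root; new domain -> still ask TLD and auth): local + TLD + auth = 8 + 40 + 40 = 88 ms each
Remaining 3 lookups: 3 * 88 = 264 ms
Total = 118 + 264 = 382 ms

382


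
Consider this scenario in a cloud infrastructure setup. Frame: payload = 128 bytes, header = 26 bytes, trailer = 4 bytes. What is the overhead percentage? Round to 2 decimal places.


Given: payload = 128 B, header = 26 B, trailer = 4 B
Overhead bytes = header + trailer = 26 + 4 = 30
Total frame = payload + overhead = 128 + 30 = 158
Overhead % = 30 / 158 * 100 = 18.9873% -> 18.99% (2 dp)

18.99


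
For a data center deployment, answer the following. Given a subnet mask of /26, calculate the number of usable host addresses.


Given: subnet mask /26
Host bits = 32 - 26 = 6
Total addresses = 2^6 = 64
Usable hosts = 64 - 2 (network + broadcast) = 62

62


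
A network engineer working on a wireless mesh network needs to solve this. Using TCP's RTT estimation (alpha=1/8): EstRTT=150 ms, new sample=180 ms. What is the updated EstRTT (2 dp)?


Given: EstRTT = 150 ms, SampleRTT = 180 ms, alpha = 1/8
New EstRTT = (1 - alpha) * EstRTT + alpha * SampleRTT
(7/8) * 150 = 131.25
(1/8) * 180 = 22.5
New EstRTT = 131.25 + 22.5 = 153.75 ms -> 153.75 ms (2 dp)

153.75


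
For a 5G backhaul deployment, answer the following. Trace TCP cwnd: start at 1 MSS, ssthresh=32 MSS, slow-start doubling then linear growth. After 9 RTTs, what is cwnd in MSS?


RTT 0: cwnd = 1 MSS (initial)
RTT 1: cwnd = 2 MSS (slow start, doubled)
RTT 2: cwnd = 4 MSS (slow start, doubled)
RTT 3: cwnd = 8 MSS (slow start, doubled)
RTT 4: cwnd = 16 MSS (slow start, doubled)
RTT 5: cwnd = 32 MSS (slow start, doubled)
RTT 6: cwnd = 33 MSS (congestion avoidance, +1)
RTT 7: cwnd = 34 MSS (congestion avoidance, +1)
RTT 8: cwnd = 35 MSS (congestion avoidance, +1)
RTT 9: cwnd = 36 MSS (congestion avoidance, +1)

36


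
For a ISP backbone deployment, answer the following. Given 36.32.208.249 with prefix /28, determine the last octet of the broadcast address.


Given: IP = 36.32.208.249, prefix = /28
Host bits = 32 - 28 = 4
Network last octet = 249 AND mask = 240
Host part size = 2^4 - 1 = 15
Broadcast last octet = 240 OR 15 = 255

255


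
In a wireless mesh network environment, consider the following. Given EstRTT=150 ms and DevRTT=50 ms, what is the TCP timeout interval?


Given: EstRTT = 150 ms, DevRTT = 50 ms
Timeout = EstRTT + 4 * DevRTT
4 * DevRTT = 4 * 50 = 200
Timeout = 150 + 200 = 350 ms

350


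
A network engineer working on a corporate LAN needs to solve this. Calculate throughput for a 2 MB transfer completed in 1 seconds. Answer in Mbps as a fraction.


Given: file = 2 MB, time = 1 s
File in Mb = 2 * 8 = 16 Mb
Throughput = 16 / 1 Mbps
Throughput = 16 Mbps

16


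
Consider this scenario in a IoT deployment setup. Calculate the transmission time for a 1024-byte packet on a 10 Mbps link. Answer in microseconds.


Given: packet = 1024 bytes, bandwidth = 10 Mbps
Packet in bits = 1024 * 8 = 8192 bits
Bandwidth = 10 * 10^6 = 10000000 bps
Time = 8192 / 10000000 seconds
Time in us = 8192 * 10^6 / 10000000 = 819.2

819.2


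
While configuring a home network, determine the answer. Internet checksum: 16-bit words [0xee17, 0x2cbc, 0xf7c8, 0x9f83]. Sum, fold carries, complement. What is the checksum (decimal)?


Given words: [0xee17, 0x2cbc, 0xf7c8, 0x9f83]
Step 1: Sum all words
Raw sum = 60951 + 11452 + 63432 + 40835 = 176670
Step 2: Fold carry: (45598 + 2) = 45600
One's complement = ~45600 & 0xFFFF = 19935

19935


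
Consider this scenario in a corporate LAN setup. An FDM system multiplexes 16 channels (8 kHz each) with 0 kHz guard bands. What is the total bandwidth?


Given: 16 channels, 8 kHz each, guard = 0 kHz
Channel bandwidth = 16 * 8 = 128 kHz
Guard bands = 15 gaps * 0 kHz = 0 kHz
Total = 128 + 0 = 128 kHz

128


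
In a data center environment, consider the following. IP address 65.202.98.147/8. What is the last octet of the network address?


Given: IP = 65.202.98.147, prefix = /8
Subnet mask = 255.0.0.0
Last octet of IP: 147
Last octet of mask: 0
Network last octet = 147 AND 0 = 0

0


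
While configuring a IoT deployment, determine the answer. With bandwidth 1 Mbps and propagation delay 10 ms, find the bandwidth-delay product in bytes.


Given: bandwidth = 1 Mbps, delay = 10 ms
BDP in bits = 1 * 10^6 * 10 / 1000
BDP in bits = 10000
BDP in bytes = 10000 / 8 = 1250

1250


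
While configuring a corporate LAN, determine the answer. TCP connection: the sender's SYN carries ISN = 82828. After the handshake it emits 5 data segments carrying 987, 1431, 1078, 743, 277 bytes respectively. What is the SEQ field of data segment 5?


The SYN occupies sequence number ISN = 82828, so the first data byte is ISN + 1 = 82829.
SEQ of data segment i = (ISN + 1) + sum of payload sizes of segments 1..i-1.
Segment 1: SEQ = 82829, payload = 987 bytes
Segment 2: SEQ = 83816, payload = 1431 bytes
Segment 3: SEQ = 85247, payload = 1078 bytes
Segment 4: SEQ = 86325, payload = 743 bytes
Segment 5: SEQ = 87068, payload = 277 bytes
SEQ of segment 5 = 82829 + 987 + 1431 + 1078 + 743 = 87068

87068


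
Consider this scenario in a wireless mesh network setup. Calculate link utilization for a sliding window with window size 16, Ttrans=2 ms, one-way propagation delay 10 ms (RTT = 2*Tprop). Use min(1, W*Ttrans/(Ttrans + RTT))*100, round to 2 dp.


Given: W = 16, Ttrans = 2 ms, RTT = 20 ms (= 2 * Tprop, Tprop = 10 ms)
Cycle time = Ttrans + RTT = 2 + 20 = 22 ms (first packet sent until its ACK returns)
W * Ttrans = 16 * 2 = 32 ms of sending per cycle
W * Ttrans / (Ttrans + RTT) = 32 / 22 = 1.454545
U = min(1, 1.454545) = 1.000000
U% = 100.00%

100.00


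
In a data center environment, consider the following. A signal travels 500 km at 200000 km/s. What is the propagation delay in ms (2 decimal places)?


Given: distance = 500 km, speed = 200000 km/s
Delay = distance / speed = 500 / 200000 seconds
Delay in ms = 500 * 1000 / 200000
Delay = 2.5000 ms
Rounded to 2 dp = 2.50 ms

2.50


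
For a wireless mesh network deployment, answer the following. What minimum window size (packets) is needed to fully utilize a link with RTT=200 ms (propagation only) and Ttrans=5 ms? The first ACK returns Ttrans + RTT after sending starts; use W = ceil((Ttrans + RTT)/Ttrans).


Given: Ttrans = 5 ms, RTT = 200 ms (= 2 * Tprop, Tprop = 100 ms)
Time until first ACK returns = Ttrans + RTT = 5 + 200 = 205 ms
Need W * Ttrans >= Ttrans + RTT  ->  W >= (Ttrans + RTT) / Ttrans
(Ttrans + RTT) / Ttrans = 205 / 5 = 41
W_min = ceil(41) = 41

41


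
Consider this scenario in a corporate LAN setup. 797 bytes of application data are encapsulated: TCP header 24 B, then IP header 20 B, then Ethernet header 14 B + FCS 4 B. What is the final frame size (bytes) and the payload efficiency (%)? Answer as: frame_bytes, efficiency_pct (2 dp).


TCP segment = 797 + 24 = 821 B
IP packet = 821 + 20 = 841 B
Ethernet frame = 841 + 14 + 4 = 859 B
Efficiency = app / frame = 797 / 859 = 0.927823 = 92.7823% -> 92.78% (2 dp)

859, 92.78


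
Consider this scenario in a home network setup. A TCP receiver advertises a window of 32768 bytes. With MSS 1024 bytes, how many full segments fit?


Given: RWND = 32768 bytes, MSS = 1024 bytes
Full segments = floor(RWND / MSS)
Full segments = floor(32768 / 1024)
Full segments = floor(32.0) = 32

32


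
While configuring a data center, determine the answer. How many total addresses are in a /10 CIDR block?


Given: CIDR prefix /10
Host bits = 32 - 10 = 22
Total addresses = 2^22 = 4194304

4194304


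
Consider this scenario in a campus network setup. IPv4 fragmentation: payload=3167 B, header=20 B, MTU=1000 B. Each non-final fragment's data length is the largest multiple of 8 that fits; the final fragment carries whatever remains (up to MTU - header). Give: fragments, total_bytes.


Max data per non-final fragment = floor((MTU - header)/8)*8 = floor((1000 - 20)/8)*8 = floor(980/8)*8 = 976 B
Final fragment needs no 8-byte alignment: it can carry up to MTU - header = 980 B
Non-final fragments needed = ceil((payload - 980) / 976) = ceil(2187/976) = ceil(2.2408) = 3
Number of fragments = 3 + 1 = 4
Fragment sizes (data): 3 * 976 B + 239 B (last, 239 <= 980 OK)
Total bytes sent = payload + n_frags * header = 3167 + 4*20 = 3167 + 80 = 3247 B

4, 3247


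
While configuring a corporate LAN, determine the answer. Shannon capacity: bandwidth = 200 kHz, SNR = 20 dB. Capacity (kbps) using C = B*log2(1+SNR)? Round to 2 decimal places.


Given: B = 200 kHz, SNR = 20 dB
SNR linear = 10^(20/10) = 100
1 + SNR = 101
log2(101) = 6.6582114828
C = 200 * 1000 * 6.6582114828 = 1331642.2966 bps
C = 1331.642297 kbps -> 1331.64 kbps (2 dp)

1331.64


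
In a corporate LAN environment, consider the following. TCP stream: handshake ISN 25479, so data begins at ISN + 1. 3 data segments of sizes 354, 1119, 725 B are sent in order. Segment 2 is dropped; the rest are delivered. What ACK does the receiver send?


SYN uses sequence number 25479; first data byte = ISN + 1 = 25480.
Segment 1: SEQ = 25480, len = 354 B, covers [25480, 25833]
Segment 2: SEQ = 25834, len = 1119 B, covers [25834, 26952] [LOST]
Segment 3: SEQ = 26953, len = 725 B, covers [26953, 27677]
In-order data received: bytes [25480, 25833] (segments 1..1).
Segment 2 missing -> gap begins at byte 25834; later segments buffered out of order.
Cumulative ACK = next expected in-order byte = 25480 + 354 = 25834

25834


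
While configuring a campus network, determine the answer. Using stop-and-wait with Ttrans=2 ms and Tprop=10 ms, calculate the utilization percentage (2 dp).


Given: Ttrans = 2 ms, Tprop = 10 ms
RTT = 2 * Tprop = 2 * 10 = 20 ms
U = Ttrans / (Ttrans + RTT)
U = 2 / (2 + 20)
U = 2 / 22 = 0.090909
U% = 9.09%

9.09


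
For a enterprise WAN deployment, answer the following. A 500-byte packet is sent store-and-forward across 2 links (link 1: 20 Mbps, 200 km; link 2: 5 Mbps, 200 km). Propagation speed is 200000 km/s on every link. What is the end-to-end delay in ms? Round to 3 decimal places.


Packet = 500 bytes = 4000 bits. Store-and-forward: sum (t_trans + t_prop) per link.
Link 1: t_trans = 4000/(20*10^6) s = 0.2000 ms; t_prop = 200/200000 s = 1.0000 ms; subtotal = 1.2000 ms
Link 2: t_trans = 4000/(5*10^6) s = 0.8000 ms; t_prop = 200/200000 s = 1.0000 ms; subtotal = 1.8000 ms
End-to-end = 1.2000 + 1.8000 = 3.0000 ms -> 3.000 ms (3 dp)

3.000


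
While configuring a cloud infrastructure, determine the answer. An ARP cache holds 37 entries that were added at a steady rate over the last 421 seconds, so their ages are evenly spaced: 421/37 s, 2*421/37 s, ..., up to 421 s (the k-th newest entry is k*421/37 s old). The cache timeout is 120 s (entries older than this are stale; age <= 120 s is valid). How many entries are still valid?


Ages are k * 421/37 s for k = 1..37 (spacing = 11.3784 s).
Entry k is valid iff k * 421/37 <= 120 iff k <= 37 * 120 / 421 = 10.5463
n_valid = floor(10.5463) = 10
(n_stale = 37 - 10 = 27)

10


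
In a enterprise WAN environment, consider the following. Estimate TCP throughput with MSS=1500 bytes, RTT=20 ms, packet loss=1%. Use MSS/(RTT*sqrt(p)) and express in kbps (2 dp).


Given: MSS = 1500 bytes, RTT = 20 ms, loss = 1%
RTT in seconds = 20 / 1000 = 0.02
Loss rate = 1% = 0.01
sqrt(loss) = sqrt(0.01) = 0.1
Throughput (bytes/s) = 1500 / (0.02 * 0.1) = 750000.0000
Throughput (kbps) = 750000.0000 * 8 / 1000 = 6000.000000 -> 6000.00 kbps (2 dp)

6000.00


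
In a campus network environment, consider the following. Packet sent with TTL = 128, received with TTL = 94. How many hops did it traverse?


Given: initial TTL = 128, received TTL = 94
Hops = initial TTL - received TTL
Hops = 128 - 94 = 34

34


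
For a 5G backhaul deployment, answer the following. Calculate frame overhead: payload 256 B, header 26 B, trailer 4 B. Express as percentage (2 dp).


Given: payload = 256 B, header = 26 B, trailer = 4 B
Overhead bytes = header + trailer = 26 + 4 = 30
Total frame = payload + overhead = 256 + 30 = 286
Overhead % = 30 / 286 * 100 = 10.4895% -> 10.49% (2 dp)

10.49


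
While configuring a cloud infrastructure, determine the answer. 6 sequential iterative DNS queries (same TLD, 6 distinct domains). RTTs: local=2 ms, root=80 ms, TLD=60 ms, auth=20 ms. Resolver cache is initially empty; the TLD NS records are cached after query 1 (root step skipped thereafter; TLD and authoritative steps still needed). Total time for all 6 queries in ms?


Lookup 1 (cold cache): local + root + TLD + auth = 2 + 80 + 60 + 20 = 162 ms
Lookups 2..6 (TLD NS cached -> skip root; new domain -> still ask TLD and auth): local + TLD + auth = 2 + 60 + 20 = 82 ms each
Remaining 5 lookups: 5 * 82 = 410 ms
Total = 162 + 410 = 572 ms

572


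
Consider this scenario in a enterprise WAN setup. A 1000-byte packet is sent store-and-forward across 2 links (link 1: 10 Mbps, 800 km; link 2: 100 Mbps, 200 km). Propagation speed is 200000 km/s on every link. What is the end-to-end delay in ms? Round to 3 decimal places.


Packet = 1000 bytes = 8000 bits. Store-and-forward: sum (t_trans + t_prop) per link.
Link 1: t_trans = 8000/(10*10^6) s = 0.8000 ms; t_prop = 800/200000 s = 4.0000 ms; subtotal = 4.8000 ms
Link 2: t_trans = 8000/(100*10^6) s = 0.0800 ms; t_prop = 200/200000 s = 1.0000 ms; subtotal = 1.0800 ms
End-to-end = 4.8000 + 1.0800 = 5.8800 ms -> 5.880 ms (3 dp)

5.880


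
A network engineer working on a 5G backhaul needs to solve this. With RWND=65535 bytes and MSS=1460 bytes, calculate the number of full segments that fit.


Given: RWND = 65535 bytes, MSS = 1460 bytes
Full segments = floor(RWND / MSS)
Full segments = floor(65535 / 1460)
Full segments = floor(44.887) = 44

44


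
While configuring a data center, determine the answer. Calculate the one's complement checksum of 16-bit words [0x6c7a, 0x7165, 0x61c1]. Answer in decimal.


Given words: [0x6c7a, 0x7165, 0x61c1]
Step 1: Sum all words
Raw sum = 27770 + 29029 + 25025 = 81824
Step 2: Fold carry: (16288 + 1) = 16289
One's complement = ~16289 & 0xFFFF = 49246

49246


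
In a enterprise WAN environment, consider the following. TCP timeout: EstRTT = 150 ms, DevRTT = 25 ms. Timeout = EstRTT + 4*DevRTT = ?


Given: EstRTT = 150 ms, DevRTT = 25 ms
Timeout = EstRTT + 4 * DevRTT
4 * DevRTT = 4 * 25 = 100
Timeout = 150 + 100 = 250 ms

250


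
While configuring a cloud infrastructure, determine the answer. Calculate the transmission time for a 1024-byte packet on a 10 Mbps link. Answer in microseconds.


Given: packet = 1024 bytes, bandwidth = 10 Mbps
Packet in bits = 1024 * 8 = 8192 bits
Bandwidth = 10 * 10^6 = 10000000 bps
Time = 8192 / 10000000 seconds
Time in us = 8192 * 10^6 / 10000000 = 819.2

819.2


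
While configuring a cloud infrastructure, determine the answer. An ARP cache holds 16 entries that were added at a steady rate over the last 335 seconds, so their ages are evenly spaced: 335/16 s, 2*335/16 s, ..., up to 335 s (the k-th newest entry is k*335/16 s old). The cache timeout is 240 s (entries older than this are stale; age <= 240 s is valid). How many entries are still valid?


Ages are k * 335/16 s for k = 1..16 (spacing = 20.9375 s).
Entry k is valid iff k * 335/16 <= 240 iff k <= 16 * 240 / 335 = 11.4627
n_valid = floor(11.4627) = 11
(n_stale = 16 - 11 = 5)

11


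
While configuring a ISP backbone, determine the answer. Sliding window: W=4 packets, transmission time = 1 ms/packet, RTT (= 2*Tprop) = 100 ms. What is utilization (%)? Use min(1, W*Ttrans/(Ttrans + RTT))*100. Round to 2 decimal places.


Given: W = 4, Ttrans = 1 ms, RTT = 100 ms (= 2 * Tprop, Tprop = 50 ms)
Cycle time = Ttrans + RTT = 1 + 100 = 101 ms (first packet sent until its ACK returns)
W * Ttrans = 4 * 1 = 4 ms of sending per cycle
W * Ttrans / (Ttrans + RTT) = 4 / 101 = 0.039604
U = min(1, 0.039604) = 0.039604
U% = 3.96%

3.96


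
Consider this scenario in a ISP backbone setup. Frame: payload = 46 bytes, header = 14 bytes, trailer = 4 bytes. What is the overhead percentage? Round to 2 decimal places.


Given: payload = 46 B, header = 14 B, trailer = 4 B
Overhead bytes = header + trailer = 14 + 4 = 18
Total frame = payload + overhead = 46 + 18 = 64
Overhead % = 18 / 64 * 100 = 28.1250% -> 28.13% (2 dp)

28.13


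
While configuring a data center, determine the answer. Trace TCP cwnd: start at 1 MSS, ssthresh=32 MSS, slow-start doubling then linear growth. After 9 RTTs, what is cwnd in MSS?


RTT 0: cwnd = 1 MSS (initial)
RTT 1: cwnd = 2 MSS (slow start, doubled)
RTT 2: cwnd = 4 MSS (slow start, doubled)
RTT 3: cwnd = 8 MSS (slow start, doubled)
RTT 4: cwnd = 16 MSS (slow start, doubled)
RTT 5: cwnd = 32 MSS (slow start, doubled)
RTT 6: cwnd = 33 MSS (congestion avoidance, +1)
RTT 7: cwnd = 34 MSS (congestion avoidance, +1)
RTT 8: cwnd = 35 MSS (congestion avoidance, +1)
RTT 9: cwnd = 36 MSS (congestion avoidance, +1)

36


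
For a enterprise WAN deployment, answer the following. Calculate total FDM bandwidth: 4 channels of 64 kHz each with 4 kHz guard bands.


Given: 4 channels, 64 kHz each, guard = 4 kHz
Channel bandwidth = 4 * 64 = 256 kHz
Guard bands = 3 gaps * 4 kHz = 12 kHz
Total = 256 + 12 = 268 kHz

268


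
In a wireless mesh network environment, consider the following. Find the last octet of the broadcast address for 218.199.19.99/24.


Given: IP = 218.199.19.99, prefix = /24
Host bits = 32 - 24 = 8
Network last octet = 99 AND mask = 0
Host part size = 2^8 - 1 = 255
Broadcast last octet = 0 OR 255 = 255

255


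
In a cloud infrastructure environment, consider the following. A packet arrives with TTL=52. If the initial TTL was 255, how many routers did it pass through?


Given: initial TTL = 255, received TTL = 52
Hops = initial TTL - received TTL
Hops = 255 - 52 = 203

203


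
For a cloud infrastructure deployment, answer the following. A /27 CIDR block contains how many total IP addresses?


Given: CIDR prefix /27
Host bits = 32 - 27 = 5
Total addresses = 2^5 = 32

32


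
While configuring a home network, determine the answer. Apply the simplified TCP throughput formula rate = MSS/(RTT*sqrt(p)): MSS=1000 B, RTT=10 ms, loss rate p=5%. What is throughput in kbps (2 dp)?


Given: MSS = 1000 bytes, RTT = 10 ms, loss = 5%
RTT in seconds = 10 / 1000 = 0.01
Loss rate = 5% = 0.05
sqrt(loss) = sqrt(0.05) = 0.223606797750
Throughput (bytes/s) = 1000 / (0.01 * 0.223606797750) = 447213.5955
Throughput (kbps) = 447213.5955 * 8 / 1000 = 3577.708764 -> 3577.71 kbps (2 dp)

3577.71


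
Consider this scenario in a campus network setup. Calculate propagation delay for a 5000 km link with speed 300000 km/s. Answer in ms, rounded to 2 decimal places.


Given: distance = 5000 km, speed = 300000 km/s
Delay = distance / speed = 5000 / 300000 seconds
Delay in ms = 5000 * 1000 / 300000
Delay = 16.6667 ms
Rounded to 2 dp = 16.67 ms

16.67


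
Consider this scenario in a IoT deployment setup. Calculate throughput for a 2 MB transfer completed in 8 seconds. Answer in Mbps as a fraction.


Given: file = 2 MB, time = 8 s
File in Mb = 2 * 8 = 16 Mb
Throughput = 16 / 8 Mbps
Throughput = 2 Mbps

2


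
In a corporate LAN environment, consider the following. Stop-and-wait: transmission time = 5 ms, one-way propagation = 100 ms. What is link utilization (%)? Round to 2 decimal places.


Given: Ttrans = 5 ms, Tprop = 100 ms
RTT = 2 * Tprop = 2 * 100 = 200 ms
U = Ttrans / (Ttrans + RTT)
U = 5 / (5 + 200)
U = 5 / 205 = 0.02439
U% = 2.44%

2.44


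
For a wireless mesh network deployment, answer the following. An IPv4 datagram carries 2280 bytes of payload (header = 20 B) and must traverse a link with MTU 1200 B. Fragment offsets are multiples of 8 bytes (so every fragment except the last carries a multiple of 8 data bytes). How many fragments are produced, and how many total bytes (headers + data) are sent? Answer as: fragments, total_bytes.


Max data per non-final fragment = floor((MTU - header)/8)*8 = floor((1200 - 20)/8)*8 = floor(1180/8)*8 = 1176 B
Final fragment needs no 8-byte alignment: it can carry up to MTU - header = 1180 B
Non-final fragments needed = ceil((payload - 1180) / 1176) = ceil(1100/1176) = ceil(0.9354) = 1
Number of fragments = 1 + 1 = 2
Fragment sizes (data): 1 * 1176 B + 1104 B (last, 1104 <= 1180 OK)
Total bytes sent = payload + n_frags * header = 2280 + 2*20 = 2280 + 40 = 2320 B

2, 2320


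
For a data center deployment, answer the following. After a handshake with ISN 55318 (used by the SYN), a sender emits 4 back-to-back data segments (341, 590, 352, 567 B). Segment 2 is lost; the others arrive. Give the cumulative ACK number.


SYN uses sequence number 55318; first data byte = ISN + 1 = 55319.
Segment 1: SEQ = 55319, len = 341 B, covers [55319, 55659]
Segment 2: SEQ = 55660, len = 590 B, covers [55660, 56249] [LOST]
Segment 3: SEQ = 56250, len = 352 B, covers [56250, 56601]
Segment 4: SEQ = 56602, len = 567 B, covers [56602, 57168]
In-order data received: bytes [55319, 55659] (segments 1..1).
Segment 2 missing -> gap begins at byte 55660; later segments buffered out of order.
Cumulative ACK = next expected in-order byte = 55319 + 341 = 55660

55660


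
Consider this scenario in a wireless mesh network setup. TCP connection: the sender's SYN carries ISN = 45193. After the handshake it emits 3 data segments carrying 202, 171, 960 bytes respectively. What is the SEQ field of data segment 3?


The SYN occupies sequence number ISN = 45193, so the first data byte is ISN + 1 = 45194.
SEQ of data segment i = (ISN + 1) + sum of payload sizes of segments 1..i-1.
Segment 1: SEQ = 45194, payload = 202 bytes
Segment 2: SEQ = 45396, payload = 171 bytes
Segment 3: SEQ = 45567, payload = 960 bytes
SEQ of segment 3 = 45194 + 202 + 171 = 45567

45567


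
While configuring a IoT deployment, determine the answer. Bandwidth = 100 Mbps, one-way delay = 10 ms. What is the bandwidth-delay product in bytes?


Given: bandwidth = 100 Mbps, delay = 10 ms
BDP in bits = 100 * 10^6 * 10 / 1000
BDP in bits = 1000000
BDP in bytes = 1000000 / 8 = 125000

125000


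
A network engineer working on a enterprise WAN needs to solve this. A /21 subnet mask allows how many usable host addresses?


Given: subnet mask /21
Host bits = 32 - 21 = 11
Total addresses = 2^11 = 2048
Usable hosts = 2048 - 2 (network + broadcast) = 2046

2046


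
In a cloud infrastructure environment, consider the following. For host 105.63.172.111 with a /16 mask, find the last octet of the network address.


Given: IP = 105.63.172.111, prefix = /16
Subnet mask = 255.255.0.0
Last octet of IP: 111
Last octet of mask: 0
Network last octet = 111 AND 0 = 0

0


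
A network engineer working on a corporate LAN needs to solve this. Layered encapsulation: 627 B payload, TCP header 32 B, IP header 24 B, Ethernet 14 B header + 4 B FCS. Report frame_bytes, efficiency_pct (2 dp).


TCP segment = 627 + 32 = 659 B
IP packet = 659 + 24 = 683 B
Ethernet frame = 683 + 14 + 4 = 701 B
Efficiency = app / frame = 627 / 701 = 0.894437 = 89.4437% -> 89.44% (2 dp)

701, 89.44


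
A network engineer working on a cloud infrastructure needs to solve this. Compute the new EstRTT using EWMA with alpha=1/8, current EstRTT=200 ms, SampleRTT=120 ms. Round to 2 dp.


Given: EstRTT = 200 ms, SampleRTT = 120 ms, alpha = 1/8
New EstRTT = (1 - alpha) * EstRTT + alpha * SampleRTT
(7/8) * 200 = 175
(1/8) * 120 = 15
New EstRTT = 175 + 15 = 190 ms -> 190.00 ms (2 dp)

190.00


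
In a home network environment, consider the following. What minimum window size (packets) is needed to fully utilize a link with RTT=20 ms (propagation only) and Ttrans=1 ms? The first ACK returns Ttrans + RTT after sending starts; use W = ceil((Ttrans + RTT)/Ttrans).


Given: Ttrans = 1 ms, RTT = 20 ms (= 2 * Tprop, Tprop = 10 ms)
Time until first ACK returns = Ttrans + RTT = 1 + 20 = 21 ms
Need W * Ttrans >= Ttrans + RTT  ->  W >= (Ttrans + RTT) / Ttrans
(Ttrans + RTT) / Ttrans = 21 / 1 = 21
W_min = ceil(21) = 21

21


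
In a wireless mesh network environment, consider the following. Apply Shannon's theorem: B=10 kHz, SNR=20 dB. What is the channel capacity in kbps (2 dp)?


Given: B = 10 kHz, SNR = 20 dB
SNR linear = 10^(20/10) = 100
1 + SNR = 101
log2(101) = 6.6582114828
C = 10 * 1000 * 6.6582114828 = 66582.1148 bps
C = 66.582115 kbps -> 66.58 kbps (2 dp)

66.58


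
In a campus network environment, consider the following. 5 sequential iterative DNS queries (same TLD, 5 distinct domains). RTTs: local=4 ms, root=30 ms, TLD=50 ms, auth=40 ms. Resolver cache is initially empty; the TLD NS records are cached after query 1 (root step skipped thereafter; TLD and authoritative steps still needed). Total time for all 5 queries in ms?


Lookup 1 (cold cache): local + root + TLD + auth = 4 + 30 + 50 + 40 = 124 ms
Lookups 2..5 (TLD NS cached -> skip root; new domain -> still ask TLD and auth): local + TLD + auth = 4 + 50 + 40 = 94 ms each
Remaining 4 lookups: 4 * 94 = 376 ms
Total = 124 + 376 = 500 ms

500


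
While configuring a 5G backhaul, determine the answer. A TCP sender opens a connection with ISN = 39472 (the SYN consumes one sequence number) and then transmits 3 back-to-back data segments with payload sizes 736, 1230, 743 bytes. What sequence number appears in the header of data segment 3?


The SYN occupies sequence number ISN = 39472, so the first data byte is ISN + 1 = 39473.
SEQ of data segment i = (ISN + 1) + sum of payload sizes of segments 1..i-1.
Segment 1: SEQ = 39473, payload = 736 bytes
Segment 2: SEQ = 40209, payload = 1230 bytes
Segment 3: SEQ = 41439, payload = 743 bytes
SEQ of segment 3 = 39473 + 736 + 1230 = 41439

41439


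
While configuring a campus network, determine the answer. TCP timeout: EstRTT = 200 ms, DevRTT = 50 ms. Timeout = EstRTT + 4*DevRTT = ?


Given: EstRTT = 200 ms, DevRTT = 50 ms
Timeout = EstRTT + 4 * DevRTT
4 * DevRTT = 4 * 50 = 200
Timeout = 200 + 200 = 400 ms

400


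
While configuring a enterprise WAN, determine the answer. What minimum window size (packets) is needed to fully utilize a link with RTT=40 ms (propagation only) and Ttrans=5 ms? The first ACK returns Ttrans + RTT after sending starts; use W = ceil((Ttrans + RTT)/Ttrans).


Given: Ttrans = 5 ms, RTT = 40 ms (= 2 * Tprop, Tprop = 20 ms)
Time until first ACK returns = Ttrans + RTT = 5 + 40 = 45 ms
Need W * Ttrans >= Ttrans + RTT  ->  W >= (Ttrans + RTT) / Ttrans
(Ttrans + RTT) / Ttrans = 45 / 5 = 9
W_min = ceil(9) = 9

9


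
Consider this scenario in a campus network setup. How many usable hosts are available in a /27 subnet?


Given: subnet mask /27
Host bits = 32 - 27 = 5
Total addresses = 2^5 = 32
Usable hosts = 32 - 2 (network + broadcast) = 30

30


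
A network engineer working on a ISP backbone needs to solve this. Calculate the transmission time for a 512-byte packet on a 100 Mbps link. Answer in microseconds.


Given: packet = 512 bytes, bandwidth = 100 Mbps
Packet in bits = 512 * 8 = 4096 bits
Bandwidth = 100 * 10^6 = 100000000 bps
Time = 4096 / 100000000 seconds
Time in us = 4096 * 10^6 / 100000000 = 40.96

40.96


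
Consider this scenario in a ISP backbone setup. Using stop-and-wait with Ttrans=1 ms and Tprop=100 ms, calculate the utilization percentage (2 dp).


Given: Ttrans = 1 ms, Tprop = 100 ms
RTT = 2 * Tprop = 2 * 100 = 200 ms
U = Ttrans / (Ttrans + RTT)
U = 1 / (1 + 200)
U = 1 / 201 = 0.004975
U% = 0.50%

0.50
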